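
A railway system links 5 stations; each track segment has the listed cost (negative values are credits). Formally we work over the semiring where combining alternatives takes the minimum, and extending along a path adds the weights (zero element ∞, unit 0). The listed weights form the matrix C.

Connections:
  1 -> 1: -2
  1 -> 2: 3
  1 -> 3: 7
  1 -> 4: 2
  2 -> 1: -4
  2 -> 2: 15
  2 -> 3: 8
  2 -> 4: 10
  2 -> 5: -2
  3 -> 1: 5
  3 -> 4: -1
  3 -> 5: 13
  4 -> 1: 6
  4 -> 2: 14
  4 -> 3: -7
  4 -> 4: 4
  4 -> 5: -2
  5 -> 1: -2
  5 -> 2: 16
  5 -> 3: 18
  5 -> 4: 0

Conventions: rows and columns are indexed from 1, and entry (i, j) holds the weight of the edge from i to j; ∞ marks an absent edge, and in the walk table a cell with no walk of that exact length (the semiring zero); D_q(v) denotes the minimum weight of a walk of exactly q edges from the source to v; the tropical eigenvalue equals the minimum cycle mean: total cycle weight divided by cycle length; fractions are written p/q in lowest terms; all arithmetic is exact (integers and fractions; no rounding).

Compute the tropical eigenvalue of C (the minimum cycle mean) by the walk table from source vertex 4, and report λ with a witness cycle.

q=0: [∞, ∞, ∞, 0, ∞]
q=1: [6, 14, -7, 4, -2]
q=2: [-4, 9, -3, -8, 2]
q=3: [-6, -1, -15, -4, -10]
q=4: [-12, -3, -11, -16, -6]
q=5: [-14, -9, -23, -12, -18]
Optimal cycle mean attained by: cycle 3->4->3, total (-1) + (-7), length 2.
Answer: λ = -4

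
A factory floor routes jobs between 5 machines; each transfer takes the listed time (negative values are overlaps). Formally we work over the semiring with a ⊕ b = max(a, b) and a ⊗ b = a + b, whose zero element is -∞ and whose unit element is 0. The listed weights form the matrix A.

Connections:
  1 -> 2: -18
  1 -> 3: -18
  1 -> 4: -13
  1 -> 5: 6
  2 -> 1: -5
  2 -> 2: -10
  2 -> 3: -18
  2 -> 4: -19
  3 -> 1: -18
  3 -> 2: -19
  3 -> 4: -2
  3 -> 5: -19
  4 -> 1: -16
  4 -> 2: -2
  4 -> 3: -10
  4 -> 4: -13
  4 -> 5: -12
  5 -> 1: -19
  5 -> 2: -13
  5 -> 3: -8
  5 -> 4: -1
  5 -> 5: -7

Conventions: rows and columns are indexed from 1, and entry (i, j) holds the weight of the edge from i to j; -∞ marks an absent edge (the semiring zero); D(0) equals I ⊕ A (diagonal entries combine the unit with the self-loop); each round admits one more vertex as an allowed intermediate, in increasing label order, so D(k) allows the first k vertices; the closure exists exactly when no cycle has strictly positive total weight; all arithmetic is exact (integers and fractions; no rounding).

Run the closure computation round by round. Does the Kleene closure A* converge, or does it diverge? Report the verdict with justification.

D(0):
  [0, -18, -18, -13, 6]
  [-5, 0, -18, -19, -∞]
  [-18, -19, 0, -2, -19]
  [-16, -2, -10, 0, -12]
  [-19, -13, -8, -1, 0]
D(1):
  [0, -18, -18, -13, 6]
  [-5, 0, -18, -18, 1]
  [-18, -19, 0, -2, -12]
  [-16, -2, -10, 0, -10]
  [-19, -13, -8, -1, 0]
D(2):
  [0, -18, -18, -13, 6]
  [-5, 0, -18, -18, 1]
  [-18, -19, 0, -2, -12]
  [-7, -2, -10, 0, -1]
  [-18, -13, -8, -1, 0]
D(3):
  [0, -18, -18, -13, 6]
  [-5, 0, -18, -18, 1]
  [-18, -19, 0, -2, -12]
  [-7, -2, -10, 0, -1]
  [-18, -13, -8, -1, 0]
D(4):
  [0, -15, -18, -13, 6]
  [-5, 0, -18, -18, 1]
  [-9, -4, 0, -2, -3]
  [-7, -2, -10, 0, -1]
  [-8, -3, -8, -1, 0]
D(5):
  [0, 3, -2, 5, 6]
  [-5, 0, -7, 0, 1]
  [-9, -4, 0, -2, -3]
  [-7, -2, -9, 0, -1]
  [-8, -3, -8, -1, 0]
Key observation: every diagonal entry stays at the unit through all rounds, so no improving cycle exists.
Answer: CONVERGES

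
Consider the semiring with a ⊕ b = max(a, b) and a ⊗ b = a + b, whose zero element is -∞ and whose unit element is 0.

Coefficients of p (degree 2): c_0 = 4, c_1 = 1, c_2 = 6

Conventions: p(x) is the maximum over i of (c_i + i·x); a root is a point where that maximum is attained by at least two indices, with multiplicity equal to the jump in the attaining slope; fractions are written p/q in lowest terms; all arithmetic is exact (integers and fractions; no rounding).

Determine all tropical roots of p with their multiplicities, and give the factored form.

hull edge (i=0, c=4) to (i=2, c=6): slope 1, span 2
Factored form: p(x) = 6 ⊗ (x ⊕ (-1)) ⊗ (x ⊕ (-1))
Answer: roots = -1 (mult 2)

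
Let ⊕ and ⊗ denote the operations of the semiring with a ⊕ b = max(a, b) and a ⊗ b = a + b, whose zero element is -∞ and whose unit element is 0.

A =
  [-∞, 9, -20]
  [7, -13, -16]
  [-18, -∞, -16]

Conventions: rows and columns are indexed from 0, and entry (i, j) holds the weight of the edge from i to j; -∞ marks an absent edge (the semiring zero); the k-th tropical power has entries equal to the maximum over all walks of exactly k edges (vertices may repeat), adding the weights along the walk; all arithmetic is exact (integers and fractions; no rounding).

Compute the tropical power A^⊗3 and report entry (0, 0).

A^⊗2:
  [16, -4, -7]
  [-6, 16, -13]
  [-34, -9, -32]
A^⊗3:
  [3, 25, -4]
  [23, 3, 0]
  [-2, -22, -25]
Key observation: the optimum is the walk 0->1->1->0, with weight 9 + (-13) + 7 = 3.
Optimal value attained by: walk 0->1->1->0.
Answer: (A^⊗3)[0][0] = 3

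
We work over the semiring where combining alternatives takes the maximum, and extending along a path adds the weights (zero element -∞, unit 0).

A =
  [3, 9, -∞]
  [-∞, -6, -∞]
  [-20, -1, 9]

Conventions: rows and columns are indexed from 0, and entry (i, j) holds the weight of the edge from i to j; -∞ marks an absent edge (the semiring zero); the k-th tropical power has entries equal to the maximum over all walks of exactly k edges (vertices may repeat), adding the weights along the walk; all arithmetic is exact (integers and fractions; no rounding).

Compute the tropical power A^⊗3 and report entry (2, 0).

A^⊗2:
  [6, 12, -∞]
  [-∞, -12, -∞]
  [-11, 8, 18]
A^⊗3:
  [9, 15, -∞]
  [-∞, -18, -∞]
  [-2, 17, 27]
Key observation: the optimum is the walk 2->2->2->0, with weight 9 + 9 + (-20) = -2.
Optimal value attained by: walk 2->2->2->0.
Answer: (A^⊗3)[2][0] = -2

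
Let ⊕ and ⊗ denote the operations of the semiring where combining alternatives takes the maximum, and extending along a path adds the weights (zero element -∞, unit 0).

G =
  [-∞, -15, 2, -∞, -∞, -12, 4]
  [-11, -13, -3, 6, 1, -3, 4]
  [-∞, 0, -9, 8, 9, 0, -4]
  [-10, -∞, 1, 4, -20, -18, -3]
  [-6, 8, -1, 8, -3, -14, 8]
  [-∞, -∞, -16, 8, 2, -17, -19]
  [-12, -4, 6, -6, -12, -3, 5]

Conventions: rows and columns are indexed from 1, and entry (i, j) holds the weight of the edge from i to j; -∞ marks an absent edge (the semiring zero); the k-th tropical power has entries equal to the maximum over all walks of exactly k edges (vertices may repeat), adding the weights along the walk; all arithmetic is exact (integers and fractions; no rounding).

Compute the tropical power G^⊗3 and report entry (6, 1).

G^⊗2:
  [-8, 2, 10, 10, 11, 2, 9]
  [-4, 9, 10, 10, 6, 1, 9]
  [3, 17, 9, 17, 6, -3, 17]
  [-6, 1, 5, 9, 10, 1, 2]
  [-2, 5, 14, 14, 9, 5, 13]
  [-2, 10, 9, 12, -1, -10, 10]
  [-7, 6, 11, 14, 15, 6, 10]
G^⊗3:
  [5, 19, 15, 19, 19, 10, 19]
  [0, 14, 15, 18, 19, 10, 14]
  [7, 14, 23, 23, 18, 14, 22]
  [4, 18, 10, 18, 14, 5, 18]
  [4, 17, 19, 22, 23, 14, 18]
  [2, 9, 16, 17, 18, 9, 15]
  [9, 23, 16, 23, 20, 11, 23]
Key observation: the optimum is the walk 6->4->4->1, with weight 8 + 4 + (-10) = 2.
Optimal value attained by: walk 6->4->4->1.
Answer: (G^⊗3)[6][1] = 2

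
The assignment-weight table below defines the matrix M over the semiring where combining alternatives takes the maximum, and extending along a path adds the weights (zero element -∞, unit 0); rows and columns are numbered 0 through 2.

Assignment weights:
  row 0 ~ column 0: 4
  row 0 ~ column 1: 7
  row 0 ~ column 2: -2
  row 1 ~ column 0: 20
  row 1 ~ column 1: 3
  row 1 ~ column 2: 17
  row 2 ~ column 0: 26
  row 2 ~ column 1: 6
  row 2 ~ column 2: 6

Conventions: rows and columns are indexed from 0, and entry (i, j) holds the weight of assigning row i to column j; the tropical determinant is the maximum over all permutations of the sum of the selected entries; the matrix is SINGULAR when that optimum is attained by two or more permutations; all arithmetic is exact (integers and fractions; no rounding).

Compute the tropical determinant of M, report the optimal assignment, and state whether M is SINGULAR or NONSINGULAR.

σ = (0, 1, 2): 4 + 3 + 6 = 13
σ = (0, 2, 1): 4 + 17 + 6 = 27
σ = (1, 0, 2): 7 + 20 + 6 = 33
σ = (1, 2, 0): 7 + 17 + 26 = 50
σ = (2, 0, 1): (-2) + 20 + 6 = 24
σ = (2, 1, 0): (-2) + 3 + 26 = 27
Optimal value attained by: σ = (1, 2, 0).
Answer: det⊕(M) = 50; verdict: NONSINGULAR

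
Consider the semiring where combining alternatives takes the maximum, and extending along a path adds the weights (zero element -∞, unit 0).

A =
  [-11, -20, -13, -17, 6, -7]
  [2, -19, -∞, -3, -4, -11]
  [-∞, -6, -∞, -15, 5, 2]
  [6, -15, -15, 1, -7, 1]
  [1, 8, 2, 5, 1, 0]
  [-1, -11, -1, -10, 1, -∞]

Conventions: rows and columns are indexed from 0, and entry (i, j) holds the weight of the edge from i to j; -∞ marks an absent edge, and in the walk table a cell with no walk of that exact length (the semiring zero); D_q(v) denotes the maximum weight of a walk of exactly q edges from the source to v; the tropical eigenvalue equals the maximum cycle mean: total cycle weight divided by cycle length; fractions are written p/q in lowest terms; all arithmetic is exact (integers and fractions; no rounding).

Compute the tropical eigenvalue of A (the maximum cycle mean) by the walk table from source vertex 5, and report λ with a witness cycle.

q=0: [-∞, -∞, -∞, -∞, -∞, 0]
q=1: [-1, -11, -1, -10, 1, -∞]
q=2: [2, 9, 3, 6, 5, 1]
q=3: [12, 13, 7, 10, 8, 7]
q=4: [16, 16, 10, 13, 18, 11]
q=5: [19, 26, 20, 23, 22, 18]
q=6: [29, 30, 24, 27, 25, 24]
Optimal cycle mean attained by: cycle 0->4->3->0, total 6 + 5 + 6, length 3.
Answer: λ = 17/3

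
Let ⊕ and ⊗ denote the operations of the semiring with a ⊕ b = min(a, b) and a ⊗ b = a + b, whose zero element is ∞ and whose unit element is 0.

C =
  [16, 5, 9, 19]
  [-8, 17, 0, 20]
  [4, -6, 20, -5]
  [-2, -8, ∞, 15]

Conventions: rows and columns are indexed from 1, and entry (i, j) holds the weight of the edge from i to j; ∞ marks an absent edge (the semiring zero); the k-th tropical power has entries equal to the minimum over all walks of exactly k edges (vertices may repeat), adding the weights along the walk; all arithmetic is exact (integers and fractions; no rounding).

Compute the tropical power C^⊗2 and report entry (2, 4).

C^⊗2:
  [-3, 3, 5, 4]
  [4, -6, 1, -5]
  [-14, -13, -6, 10]
  [-16, 3, -8, 12]
Key observation: the optimum is the walk 2->3->4, with weight 0 + (-5) = -5.
Optimal value attained by: walk 2->3->4.
Answer: (C^⊗2)[2][4] = -5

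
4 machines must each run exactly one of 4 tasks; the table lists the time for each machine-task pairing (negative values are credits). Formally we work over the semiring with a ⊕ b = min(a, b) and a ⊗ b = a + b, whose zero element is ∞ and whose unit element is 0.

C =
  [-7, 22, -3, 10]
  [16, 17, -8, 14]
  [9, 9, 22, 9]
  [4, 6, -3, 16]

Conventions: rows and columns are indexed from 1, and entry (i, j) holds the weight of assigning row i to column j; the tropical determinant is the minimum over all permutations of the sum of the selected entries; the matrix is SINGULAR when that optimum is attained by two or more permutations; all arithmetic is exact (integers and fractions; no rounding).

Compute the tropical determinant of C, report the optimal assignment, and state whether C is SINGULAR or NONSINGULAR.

σ = (1, 2, 3, 4): (-7) + 17 + 22 + 16 = 48
σ = (1, 2, 4, 3): (-7) + 17 + 9 + (-3) = 16
σ = (1, 3, 2, 4): (-7) + (-8) + 9 + 16 = 10
σ = (1, 3, 4, 2): (-7) + (-8) + 9 + 6 = 0
σ = (1, 4, 2, 3): (-7) + 14 + 9 + (-3) = 13
σ = (1, 4, 3, 2): (-7) + 14 + 22 + 6 = 35
σ = (2, 1, 3, 4): 22 + 16 + 22 + 16 = 76
σ = (2, 1, 4, 3): 22 + 16 + 9 + (-3) = 44
σ = (2, 3, 1, 4): 22 + (-8) + 9 + 16 = 39
σ = (2, 3, 4, 1): 22 + (-8) + 9 + 4 = 27
σ = (2, 4, 1, 3): 22 + 14 + 9 + (-3) = 42
σ = (2, 4, 3, 1): 22 + 14 + 22 + 4 = 62
σ = (3, 1, 2, 4): (-3) + 16 + 9 + 16 = 38
σ = (3, 1, 4, 2): (-3) + 16 + 9 + 6 = 28
σ = (3, 2, 1, 4): (-3) + 17 + 9 + 16 = 39
σ = (3, 2, 4, 1): (-3) + 17 + 9 + 4 = 27
σ = (3, 4, 1, 2): (-3) + 14 + 9 + 6 = 26
σ = (3, 4, 2, 1): (-3) + 14 + 9 + 4 = 24
σ = (4, 1, 2, 3): 10 + 16 + 9 + (-3) = 32
σ = (4, 1, 3, 2): 10 + 16 + 22 + 6 = 54
σ = (4, 2, 1, 3): 10 + 17 + 9 + (-3) = 33
σ = (4, 2, 3, 1): 10 + 17 + 22 + 4 = 53
σ = (4, 3, 1, 2): 10 + (-8) + 9 + 6 = 17
σ = (4, 3, 2, 1): 10 + (-8) + 9 + 4 = 15
Optimal value attained by: σ = (1, 3, 4, 2).
Answer: det⊕(C) = 0; verdict: NONSINGULAR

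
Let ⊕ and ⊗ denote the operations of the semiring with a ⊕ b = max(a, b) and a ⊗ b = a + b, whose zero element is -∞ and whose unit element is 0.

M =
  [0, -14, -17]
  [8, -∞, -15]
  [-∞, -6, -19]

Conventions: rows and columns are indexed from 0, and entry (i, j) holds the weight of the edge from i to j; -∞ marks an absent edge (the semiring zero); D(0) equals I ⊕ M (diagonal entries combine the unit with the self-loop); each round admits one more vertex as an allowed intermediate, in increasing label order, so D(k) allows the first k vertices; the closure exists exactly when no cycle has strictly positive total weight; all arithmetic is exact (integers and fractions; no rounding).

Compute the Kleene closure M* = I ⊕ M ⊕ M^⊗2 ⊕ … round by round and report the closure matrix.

D(0):
  [0, -14, -17]
  [8, 0, -15]
  [-∞, -6, 0]
D(1):
  [0, -14, -17]
  [8, 0, -9]
  [-∞, -6, 0]
D(2):
  [0, -14, -17]
  [8, 0, -9]
  [2, -6, 0]
D(3):
  [0, -14, -17]
  [8, 0, -9]
  [2, -6, 0]
Answer: M* = [[0, -14, -17], [8, 0, -9], [2, -6, 0]]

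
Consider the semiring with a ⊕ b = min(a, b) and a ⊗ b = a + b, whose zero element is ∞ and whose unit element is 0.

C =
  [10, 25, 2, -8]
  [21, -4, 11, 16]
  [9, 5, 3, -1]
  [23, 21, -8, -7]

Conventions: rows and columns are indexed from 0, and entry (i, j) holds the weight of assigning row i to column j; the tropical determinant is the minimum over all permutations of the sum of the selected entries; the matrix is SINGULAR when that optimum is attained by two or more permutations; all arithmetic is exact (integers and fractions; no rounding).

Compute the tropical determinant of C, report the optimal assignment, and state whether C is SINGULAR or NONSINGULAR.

σ = (0, 1, 2, 3): 10 + (-4) + 3 + (-7) = 2
σ = (0, 1, 3, 2): 10 + (-4) + (-1) + (-8) = -3
σ = (0, 2, 1, 3): 10 + 11 + 5 + (-7) = 19
σ = (0, 2, 3, 1): 10 + 11 + (-1) + 21 = 41
σ = (0, 3, 1, 2): 10 + 16 + 5 + (-8) = 23
σ = (0, 3, 2, 1): 10 + 16 + 3 + 21 = 50
σ = (1, 0, 2, 3): 25 + 21 + 3 + (-7) = 42
σ = (1, 0, 3, 2): 25 + 21 + (-1) + (-8) = 37
σ = (1, 2, 0, 3): 25 + 11 + 9 + (-7) = 38
σ = (1, 2, 3, 0): 25 + 11 + (-1) + 23 = 58
σ = (1, 3, 0, 2): 25 + 16 + 9 + (-8) = 42
σ = (1, 3, 2, 0): 25 + 16 + 3 + 23 = 67
σ = (2, 0, 1, 3): 2 + 21 + 5 + (-7) = 21
σ = (2, 0, 3, 1): 2 + 21 + (-1) + 21 = 43
σ = (2, 1, 0, 3): 2 + (-4) + 9 + (-7) = 0
σ = (2, 1, 3, 0): 2 + (-4) + (-1) + 23 = 20
σ = (2, 3, 0, 1): 2 + 16 + 9 + 21 = 48
σ = (2, 3, 1, 0): 2 + 16 + 5 + 23 = 46
σ = (3, 0, 1, 2): (-8) + 21 + 5 + (-8) = 10
σ = (3, 0, 2, 1): (-8) + 21 + 3 + 21 = 37
σ = (3, 1, 0, 2): (-8) + (-4) + 9 + (-8) = -11
σ = (3, 1, 2, 0): (-8) + (-4) + 3 + 23 = 14
σ = (3, 2, 0, 1): (-8) + 11 + 9 + 21 = 33
σ = (3, 2, 1, 0): (-8) + 11 + 5 + 23 = 31
Optimal value attained by: σ = (3, 1, 0, 2).
Answer: det⊕(C) = -11; verdict: NONSINGULAR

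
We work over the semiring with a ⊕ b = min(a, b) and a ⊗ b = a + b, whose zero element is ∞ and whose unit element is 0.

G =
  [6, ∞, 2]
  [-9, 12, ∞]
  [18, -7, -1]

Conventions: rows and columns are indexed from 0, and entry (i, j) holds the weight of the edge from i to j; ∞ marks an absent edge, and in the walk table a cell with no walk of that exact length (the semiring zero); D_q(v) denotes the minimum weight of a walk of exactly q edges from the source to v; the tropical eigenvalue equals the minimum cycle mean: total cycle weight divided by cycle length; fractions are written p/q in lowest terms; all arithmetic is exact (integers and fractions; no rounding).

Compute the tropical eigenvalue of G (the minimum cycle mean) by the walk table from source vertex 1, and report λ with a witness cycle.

q=0: [∞, 0, ∞]
q=1: [-9, 12, ∞]
q=2: [-3, 24, -7]
q=3: [3, -14, -8]
Optimal cycle mean attained by: cycle 0->2->1->0, total 2 + (-7) + (-9), length 3.
Answer: λ = -14/3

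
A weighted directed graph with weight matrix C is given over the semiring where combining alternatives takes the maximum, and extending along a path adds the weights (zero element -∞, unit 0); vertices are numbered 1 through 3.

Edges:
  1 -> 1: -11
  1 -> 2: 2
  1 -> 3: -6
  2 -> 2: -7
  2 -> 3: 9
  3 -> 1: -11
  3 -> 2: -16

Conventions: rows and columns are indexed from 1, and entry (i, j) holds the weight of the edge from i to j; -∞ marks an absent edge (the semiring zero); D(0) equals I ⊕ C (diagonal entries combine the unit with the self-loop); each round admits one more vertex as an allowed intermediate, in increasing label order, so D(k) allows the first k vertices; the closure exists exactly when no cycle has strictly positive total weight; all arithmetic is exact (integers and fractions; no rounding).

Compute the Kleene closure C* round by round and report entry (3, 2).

D(0):
  [0, 2, -6]
  [-∞, 0, 9]
  [-11, -16, 0]
D(1):
  [0, 2, -6]
  [-∞, 0, 9]
  [-11, -9, 0]
D(2):
  [0, 2, 11]
  [-∞, 0, 9]
  [-11, -9, 0]
D(3):
  [0, 2, 11]
  [-2, 0, 9]
  [-11, -9, 0]
Answer: C*[3][2] = -9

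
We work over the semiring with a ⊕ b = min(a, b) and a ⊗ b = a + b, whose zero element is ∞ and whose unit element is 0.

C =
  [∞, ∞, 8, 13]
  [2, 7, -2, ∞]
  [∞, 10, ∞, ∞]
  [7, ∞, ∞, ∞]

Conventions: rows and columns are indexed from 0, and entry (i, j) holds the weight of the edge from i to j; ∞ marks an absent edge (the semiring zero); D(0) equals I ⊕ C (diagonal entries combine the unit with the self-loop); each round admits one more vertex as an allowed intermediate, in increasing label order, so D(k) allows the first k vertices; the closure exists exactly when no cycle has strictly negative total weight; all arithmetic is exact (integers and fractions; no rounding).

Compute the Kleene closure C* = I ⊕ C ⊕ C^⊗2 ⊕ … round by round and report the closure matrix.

D(0):
  [0, ∞, 8, 13]
  [2, 0, -2, ∞]
  [∞, 10, 0, ∞]
  [7, ∞, ∞, 0]
D(1):
  [0, ∞, 8, 13]
  [2, 0, -2, 15]
  [∞, 10, 0, ∞]
  [7, ∞, 15, 0]
D(2):
  [0, ∞, 8, 13]
  [2, 0, -2, 15]
  [12, 10, 0, 25]
  [7, ∞, 15, 0]
D(3):
  [0, 18, 8, 13]
  [2, 0, -2, 15]
  [12, 10, 0, 25]
  [7, 25, 15, 0]
D(4):
  [0, 18, 8, 13]
  [2, 0, -2, 15]
  [12, 10, 0, 25]
  [7, 25, 15, 0]
Answer: C* = [[0, 18, 8, 13], [2, 0, -2, 15], [12, 10, 0, 25], [7, 25, 15, 0]]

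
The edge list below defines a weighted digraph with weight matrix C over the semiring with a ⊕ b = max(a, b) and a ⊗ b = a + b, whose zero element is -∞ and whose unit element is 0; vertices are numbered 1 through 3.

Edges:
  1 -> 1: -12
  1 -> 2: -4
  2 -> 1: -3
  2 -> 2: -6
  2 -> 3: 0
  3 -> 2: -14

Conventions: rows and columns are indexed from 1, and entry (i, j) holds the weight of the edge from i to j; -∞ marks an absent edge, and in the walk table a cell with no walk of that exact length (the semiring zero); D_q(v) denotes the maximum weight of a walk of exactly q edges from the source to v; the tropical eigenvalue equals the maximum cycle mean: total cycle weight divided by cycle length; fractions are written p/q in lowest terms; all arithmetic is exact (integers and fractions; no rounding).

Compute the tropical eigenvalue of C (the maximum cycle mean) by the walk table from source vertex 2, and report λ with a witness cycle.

q=0: [-∞, 0, -∞]
q=1: [-3, -6, 0]
q=2: [-9, -7, -6]
q=3: [-10, -13, -7]
Optimal cycle mean attained by: cycle 1->2->1, total (-4) + (-3), length 2.
Answer: λ = -7/2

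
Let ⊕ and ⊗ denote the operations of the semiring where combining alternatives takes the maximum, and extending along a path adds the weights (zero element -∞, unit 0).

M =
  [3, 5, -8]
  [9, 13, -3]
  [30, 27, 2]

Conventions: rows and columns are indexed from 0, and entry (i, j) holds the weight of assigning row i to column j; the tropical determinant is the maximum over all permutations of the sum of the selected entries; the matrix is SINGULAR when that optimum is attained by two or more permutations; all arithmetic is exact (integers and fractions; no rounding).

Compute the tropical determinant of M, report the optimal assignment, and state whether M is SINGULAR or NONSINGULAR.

σ = (0, 1, 2): 3 + 13 + 2 = 18
σ = (0, 2, 1): 3 + (-3) + 27 = 27
σ = (1, 0, 2): 5 + 9 + 2 = 16
σ = (1, 2, 0): 5 + (-3) + 30 = 32
σ = (2, 0, 1): (-8) + 9 + 27 = 28
σ = (2, 1, 0): (-8) + 13 + 30 = 35
Optimal value attained by: σ = (2, 1, 0).
Answer: det⊕(M) = 35; verdict: NONSINGULAR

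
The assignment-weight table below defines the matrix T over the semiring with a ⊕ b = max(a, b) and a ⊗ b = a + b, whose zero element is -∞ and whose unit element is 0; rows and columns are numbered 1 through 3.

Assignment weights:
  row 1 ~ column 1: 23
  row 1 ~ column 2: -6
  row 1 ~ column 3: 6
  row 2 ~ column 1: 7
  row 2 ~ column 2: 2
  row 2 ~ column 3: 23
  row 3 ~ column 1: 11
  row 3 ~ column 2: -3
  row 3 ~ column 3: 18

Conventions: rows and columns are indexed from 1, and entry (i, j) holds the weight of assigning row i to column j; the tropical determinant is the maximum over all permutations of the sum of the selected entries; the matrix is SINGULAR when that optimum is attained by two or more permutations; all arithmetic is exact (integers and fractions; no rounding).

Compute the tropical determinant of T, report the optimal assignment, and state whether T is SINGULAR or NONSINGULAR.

σ = (1, 2, 3): 23 + 2 + 18 = 43
σ = (1, 3, 2): 23 + 23 + (-3) = 43
σ = (2, 1, 3): (-6) + 7 + 18 = 19
σ = (2, 3, 1): (-6) + 23 + 11 = 28
σ = (3, 1, 2): 6 + 7 + (-3) = 10
σ = (3, 2, 1): 6 + 2 + 11 = 19
Optimal value attained by: σ = (1, 2, 3).
Answer: det⊕(T) = 43; verdict: SINGULAR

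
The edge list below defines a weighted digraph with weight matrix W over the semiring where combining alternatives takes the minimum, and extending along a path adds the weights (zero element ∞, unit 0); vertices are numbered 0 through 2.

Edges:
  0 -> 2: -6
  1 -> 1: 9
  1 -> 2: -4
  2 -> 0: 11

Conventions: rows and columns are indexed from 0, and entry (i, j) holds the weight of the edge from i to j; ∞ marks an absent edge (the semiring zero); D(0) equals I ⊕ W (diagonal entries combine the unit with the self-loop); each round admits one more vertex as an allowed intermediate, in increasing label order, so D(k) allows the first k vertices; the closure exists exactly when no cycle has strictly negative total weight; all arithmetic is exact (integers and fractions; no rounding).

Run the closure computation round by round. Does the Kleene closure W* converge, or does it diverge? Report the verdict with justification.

D(0):
  [0, ∞, -6]
  [∞, 0, -4]
  [11, ∞, 0]
D(1):
  [0, ∞, -6]
  [∞, 0, -4]
  [11, ∞, 0]
D(2):
  [0, ∞, -6]
  [∞, 0, -4]
  [11, ∞, 0]
D(3):
  [0, ∞, -6]
  [7, 0, -4]
  [11, ∞, 0]
Key observation: every diagonal entry stays at the unit through all rounds, so no improving cycle exists.
Answer: CONVERGES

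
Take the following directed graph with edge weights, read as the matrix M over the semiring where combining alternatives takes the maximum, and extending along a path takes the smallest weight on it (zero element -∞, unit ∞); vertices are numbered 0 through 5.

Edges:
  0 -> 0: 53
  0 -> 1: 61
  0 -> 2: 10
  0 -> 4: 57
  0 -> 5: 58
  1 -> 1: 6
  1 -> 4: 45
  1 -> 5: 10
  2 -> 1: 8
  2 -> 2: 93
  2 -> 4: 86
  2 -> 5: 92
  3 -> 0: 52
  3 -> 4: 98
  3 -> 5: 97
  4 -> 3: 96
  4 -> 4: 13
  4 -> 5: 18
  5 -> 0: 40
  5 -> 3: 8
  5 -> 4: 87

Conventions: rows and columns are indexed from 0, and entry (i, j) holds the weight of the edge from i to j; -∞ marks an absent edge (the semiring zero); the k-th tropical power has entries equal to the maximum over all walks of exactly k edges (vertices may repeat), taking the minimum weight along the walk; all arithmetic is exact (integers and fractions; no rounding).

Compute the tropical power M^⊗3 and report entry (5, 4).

M^⊗2:
  [53, 53, 10, 57, 58, 53]
  [10, 6, -∞, 45, 13, 18]
  [40, 8, 93, 86, 87, 92]
  [52, 52, 10, 96, 87, 52]
  [52, -∞, -∞, 13, 96, 96]
  [40, 40, 10, 87, 40, 40]
M^⊗3:
  [53, 53, 10, 58, 57, 57]
  [45, 10, 10, 13, 45, 45]
  [52, 40, 93, 87, 87, 92]
  [52, 52, 10, 87, 96, 96]
  [52, 52, 10, 96, 87, 52]
  [52, 40, 10, 40, 87, 87]
Key observation: the optimum is the walk 5->4->3->4, with weight 87 min 96 min 98 = 87.
Optimal value attained by: walk 5->4->3->4.
Answer: (M^⊗3)[5][4] = 87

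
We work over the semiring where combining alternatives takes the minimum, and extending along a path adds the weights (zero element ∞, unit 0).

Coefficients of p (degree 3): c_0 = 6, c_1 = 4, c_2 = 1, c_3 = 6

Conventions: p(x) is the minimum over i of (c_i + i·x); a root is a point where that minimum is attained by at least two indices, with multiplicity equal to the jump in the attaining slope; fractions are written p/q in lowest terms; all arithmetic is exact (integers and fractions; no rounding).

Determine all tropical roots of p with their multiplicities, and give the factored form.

hull edge (i=0, c=6) to (i=2, c=1): slope -5/2, span 2
hull edge (i=2, c=1) to (i=3, c=6): slope 5, span 1
Factored form: p(x) = 6 ⊗ (x ⊕ (-5)) ⊗ (x ⊕ 5/2) ⊗ (x ⊕ 5/2)
Answer: roots = -5 (mult 1), 5/2 (mult 2)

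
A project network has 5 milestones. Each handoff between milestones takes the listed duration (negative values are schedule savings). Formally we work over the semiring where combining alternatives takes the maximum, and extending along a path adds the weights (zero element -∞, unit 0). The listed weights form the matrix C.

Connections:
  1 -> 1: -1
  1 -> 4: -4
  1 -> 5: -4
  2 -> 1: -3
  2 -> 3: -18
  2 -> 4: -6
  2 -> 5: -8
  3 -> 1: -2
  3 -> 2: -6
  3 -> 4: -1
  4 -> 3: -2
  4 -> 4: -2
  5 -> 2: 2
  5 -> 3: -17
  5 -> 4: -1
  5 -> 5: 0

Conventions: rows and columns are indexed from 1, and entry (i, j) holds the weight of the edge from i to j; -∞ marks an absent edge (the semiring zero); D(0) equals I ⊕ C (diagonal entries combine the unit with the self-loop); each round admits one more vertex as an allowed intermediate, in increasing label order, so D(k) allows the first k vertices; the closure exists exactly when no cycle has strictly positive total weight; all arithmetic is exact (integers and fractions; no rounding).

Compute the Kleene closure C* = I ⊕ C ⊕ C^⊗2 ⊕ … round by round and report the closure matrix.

D(0):
  [0, -∞, -∞, -4, -4]
  [-3, 0, -18, -6, -8]
  [-2, -6, 0, -1, -∞]
  [-∞, -∞, -2, 0, -∞]
  [-∞, 2, -17, -1, 0]
D(1):
  [0, -∞, -∞, -4, -4]
  [-3, 0, -18, -6, -7]
  [-2, -6, 0, -1, -6]
  [-∞, -∞, -2, 0, -∞]
  [-∞, 2, -17, -1, 0]
D(2):
  [0, -∞, -∞, -4, -4]
  [-3, 0, -18, -6, -7]
  [-2, -6, 0, -1, -6]
  [-∞, -∞, -2, 0, -∞]
  [-1, 2, -16, -1, 0]
D(3):
  [0, -∞, -∞, -4, -4]
  [-3, 0, -18, -6, -7]
  [-2, -6, 0, -1, -6]
  [-4, -8, -2, 0, -8]
  [-1, 2, -16, -1, 0]
D(4):
  [0, -12, -6, -4, -4]
  [-3, 0, -8, -6, -7]
  [-2, -6, 0, -1, -6]
  [-4, -8, -2, 0, -8]
  [-1, 2, -3, -1, 0]
D(5):
  [0, -2, -6, -4, -4]
  [-3, 0, -8, -6, -7]
  [-2, -4, 0, -1, -6]
  [-4, -6, -2, 0, -8]
  [-1, 2, -3, -1, 0]
Answer: C* = [[0, -2, -6, -4, -4], [-3, 0, -8, -6, -7], [-2, -4, 0, -1, -6], [-4, -6, -2, 0, -8], [-1, 2, -3, -1, 0]]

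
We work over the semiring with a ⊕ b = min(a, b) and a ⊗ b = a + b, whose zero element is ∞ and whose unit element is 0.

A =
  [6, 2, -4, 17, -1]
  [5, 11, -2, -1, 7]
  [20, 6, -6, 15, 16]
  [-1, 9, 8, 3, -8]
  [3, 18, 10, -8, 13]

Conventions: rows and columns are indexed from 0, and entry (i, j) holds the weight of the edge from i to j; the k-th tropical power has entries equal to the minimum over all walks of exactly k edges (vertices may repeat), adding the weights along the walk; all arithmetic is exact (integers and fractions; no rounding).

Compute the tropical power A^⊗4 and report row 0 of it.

A^⊗2:
  [2, 2, -10, -9, 5]
  [-2, 4, -8, -1, -9]
  [11, 0, -12, 5, 7]
  [-5, 1, -5, -16, -5]
  [-9, 1, -1, -5, -16]
A^⊗3:
  [-10, -4, -16, -6, -17]
  [-6, -2, -14, -17, -9]
  [4, -6, -18, -1, -3]
  [-17, -7, -11, -13, -24]
  [-13, -7, -13, -24, -13]
A^⊗4:
  [-14, -10, -22, -25, -14]
  [-18, -8, -20, -17, -25]
  [-2, -12, -24, -11, -9]
  [-21, -15, -21, -32, -21]
  [-25, -15, -19, -21, -32]
Answer: row 0 of A^⊗4 = [-14, -10, -22, -25, -14]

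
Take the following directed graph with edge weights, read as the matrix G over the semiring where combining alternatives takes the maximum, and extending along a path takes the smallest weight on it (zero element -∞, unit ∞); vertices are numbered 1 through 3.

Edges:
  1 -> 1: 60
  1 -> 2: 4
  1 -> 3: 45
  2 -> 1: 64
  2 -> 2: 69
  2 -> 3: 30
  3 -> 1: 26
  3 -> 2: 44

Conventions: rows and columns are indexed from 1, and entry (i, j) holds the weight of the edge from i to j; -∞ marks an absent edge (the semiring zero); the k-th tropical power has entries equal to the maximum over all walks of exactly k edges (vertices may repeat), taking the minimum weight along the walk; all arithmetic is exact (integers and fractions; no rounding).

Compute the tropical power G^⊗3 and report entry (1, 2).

G^⊗2:
  [60, 44, 45]
  [64, 69, 45]
  [44, 44, 30]
G^⊗3:
  [60, 44, 45]
  [64, 69, 45]
  [44, 44, 44]
Key observation: the optimum is the walk 1->1->3->2, with weight 60 min 45 min 44 = 44.
Optimal value attained by: walk 1->1->3->2.
Answer: (G^⊗3)[1][2] = 44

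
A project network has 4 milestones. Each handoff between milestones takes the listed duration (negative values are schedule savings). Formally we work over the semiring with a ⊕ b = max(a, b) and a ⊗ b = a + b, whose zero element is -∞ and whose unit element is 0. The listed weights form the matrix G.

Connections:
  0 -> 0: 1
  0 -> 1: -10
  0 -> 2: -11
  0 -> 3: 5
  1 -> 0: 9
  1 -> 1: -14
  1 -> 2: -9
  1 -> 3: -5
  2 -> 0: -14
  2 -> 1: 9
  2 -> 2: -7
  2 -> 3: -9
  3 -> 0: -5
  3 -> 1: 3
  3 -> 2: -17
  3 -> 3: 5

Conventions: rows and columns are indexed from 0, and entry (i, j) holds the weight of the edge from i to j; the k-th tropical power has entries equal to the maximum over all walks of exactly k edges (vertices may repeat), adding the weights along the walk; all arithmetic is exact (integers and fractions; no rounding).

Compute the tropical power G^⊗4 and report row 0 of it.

G^⊗2:
  [2, 8, -10, 10]
  [10, 0, -2, 14]
  [18, 2, 0, 4]
  [12, 8, -6, 10]
G^⊗3:
  [17, 13, -1, 15]
  [11, 17, -1, 19]
  [19, 9, 7, 23]
  [17, 13, 1, 17]
G^⊗4:
  [22, 18, 6, 22]
  [26, 22, 8, 24]
  [20, 26, 8, 28]
  [22, 20, 6, 22]
Answer: row 0 of G^⊗4 = [22, 18, 6, 22]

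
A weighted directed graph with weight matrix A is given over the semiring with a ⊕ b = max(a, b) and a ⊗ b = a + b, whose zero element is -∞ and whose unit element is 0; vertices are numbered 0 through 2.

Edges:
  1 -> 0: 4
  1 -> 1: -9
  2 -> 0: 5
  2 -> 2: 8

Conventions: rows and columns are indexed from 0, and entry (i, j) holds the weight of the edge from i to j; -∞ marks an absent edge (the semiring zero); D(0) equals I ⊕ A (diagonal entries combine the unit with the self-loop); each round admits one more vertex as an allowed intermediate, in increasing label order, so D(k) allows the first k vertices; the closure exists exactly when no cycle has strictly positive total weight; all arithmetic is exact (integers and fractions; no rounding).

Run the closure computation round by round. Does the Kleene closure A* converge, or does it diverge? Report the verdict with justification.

Detection: at round 0, diagonal entry (2, 2) turns strictly positive.
Key observation: the cycle 2->2 has total weight 8, which is strictly positive.
Answer: DIVERGES — positive cycle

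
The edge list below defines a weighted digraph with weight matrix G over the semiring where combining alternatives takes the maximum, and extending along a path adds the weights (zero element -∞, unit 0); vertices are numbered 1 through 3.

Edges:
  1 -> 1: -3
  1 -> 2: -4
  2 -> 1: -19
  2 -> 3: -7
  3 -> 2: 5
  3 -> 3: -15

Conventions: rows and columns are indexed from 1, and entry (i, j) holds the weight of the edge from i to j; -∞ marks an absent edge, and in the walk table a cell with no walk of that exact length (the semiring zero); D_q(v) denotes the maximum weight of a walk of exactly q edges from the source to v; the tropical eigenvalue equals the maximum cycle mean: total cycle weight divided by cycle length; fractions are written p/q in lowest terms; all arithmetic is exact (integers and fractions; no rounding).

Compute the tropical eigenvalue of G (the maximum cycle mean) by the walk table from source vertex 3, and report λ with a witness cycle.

q=0: [-∞, -∞, 0]
q=1: [-∞, 5, -15]
q=2: [-14, -10, -2]
q=3: [-17, 3, -17]
Optimal cycle mean attained by: cycle 2->3->2, total (-7) + 5, length 2.
Answer: λ = -1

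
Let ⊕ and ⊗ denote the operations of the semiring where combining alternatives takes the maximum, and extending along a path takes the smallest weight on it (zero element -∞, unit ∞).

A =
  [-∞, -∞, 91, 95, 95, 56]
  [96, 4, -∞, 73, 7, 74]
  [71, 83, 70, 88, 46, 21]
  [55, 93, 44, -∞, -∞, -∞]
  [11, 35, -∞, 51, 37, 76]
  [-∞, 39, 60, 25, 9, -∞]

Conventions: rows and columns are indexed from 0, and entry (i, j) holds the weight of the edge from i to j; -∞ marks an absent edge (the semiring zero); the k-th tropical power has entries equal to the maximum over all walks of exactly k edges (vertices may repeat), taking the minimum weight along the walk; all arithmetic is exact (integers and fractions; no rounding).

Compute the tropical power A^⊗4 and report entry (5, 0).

A^⊗2:
  [71, 93, 70, 88, 46, 76]
  [55, 73, 91, 95, 95, 56]
  [83, 88, 71, 73, 71, 74]
  [93, 44, 55, 73, 55, 74]
  [51, 51, 60, 37, 37, 37]
  [60, 60, 60, 60, 46, 39]
A^⊗3:
  [93, 88, 71, 73, 71, 74]
  [73, 93, 70, 88, 55, 76]
  [88, 73, 83, 83, 83, 74]
  [55, 73, 91, 93, 93, 56]
  [60, 60, 60, 60, 51, 51]
  [60, 60, 60, 60, 60, 60]
A^⊗4:
  [88, 73, 91, 93, 93, 74]
  [93, 88, 73, 73, 73, 74]
  [73, 83, 88, 88, 88, 76]
  [73, 93, 70, 88, 55, 76]
  [60, 60, 60, 60, 60, 60]
  [60, 60, 60, 60, 60, 60]
Key observation: the optimum is the walk 5->2->3->1->0, with weight 60 min 88 min 93 min 96 = 60.
Optimal value attained by: walk 5->2->3->1->0.
Answer: (A^⊗4)[5][0] = 60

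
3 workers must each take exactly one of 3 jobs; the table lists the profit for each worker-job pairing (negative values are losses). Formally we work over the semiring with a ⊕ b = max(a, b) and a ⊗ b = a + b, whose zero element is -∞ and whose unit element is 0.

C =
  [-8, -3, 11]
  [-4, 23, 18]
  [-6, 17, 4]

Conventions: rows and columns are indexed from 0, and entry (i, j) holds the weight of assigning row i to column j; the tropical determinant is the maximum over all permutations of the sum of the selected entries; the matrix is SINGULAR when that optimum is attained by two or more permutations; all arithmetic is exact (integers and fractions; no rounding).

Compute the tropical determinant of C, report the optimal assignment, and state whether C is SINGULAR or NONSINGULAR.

σ = (0, 1, 2): (-8) + 23 + 4 = 19
σ = (0, 2, 1): (-8) + 18 + 17 = 27
σ = (1, 0, 2): (-3) + (-4) + 4 = -3
σ = (1, 2, 0): (-3) + 18 + (-6) = 9
σ = (2, 0, 1): 11 + (-4) + 17 = 24
σ = (2, 1, 0): 11 + 23 + (-6) = 28
Optimal value attained by: σ = (2, 1, 0).
Answer: det⊕(C) = 28; verdict: NONSINGULAR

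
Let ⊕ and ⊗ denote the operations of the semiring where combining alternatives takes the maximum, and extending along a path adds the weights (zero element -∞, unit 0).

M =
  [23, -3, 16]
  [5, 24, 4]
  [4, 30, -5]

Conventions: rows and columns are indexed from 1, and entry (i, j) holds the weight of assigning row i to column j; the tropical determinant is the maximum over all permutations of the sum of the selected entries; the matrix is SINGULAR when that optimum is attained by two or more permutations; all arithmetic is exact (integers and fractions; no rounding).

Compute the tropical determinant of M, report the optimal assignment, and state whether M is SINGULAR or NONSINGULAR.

σ = (1, 2, 3): 23 + 24 + (-5) = 42
σ = (1, 3, 2): 23 + 4 + 30 = 57
σ = (2, 1, 3): (-3) + 5 + (-5) = -3
σ = (2, 3, 1): (-3) + 4 + 4 = 5
σ = (3, 1, 2): 16 + 5 + 30 = 51
σ = (3, 2, 1): 16 + 24 + 4 = 44
Optimal value attained by: σ = (1, 3, 2).
Answer: det⊕(M) = 57; verdict: NONSINGULAR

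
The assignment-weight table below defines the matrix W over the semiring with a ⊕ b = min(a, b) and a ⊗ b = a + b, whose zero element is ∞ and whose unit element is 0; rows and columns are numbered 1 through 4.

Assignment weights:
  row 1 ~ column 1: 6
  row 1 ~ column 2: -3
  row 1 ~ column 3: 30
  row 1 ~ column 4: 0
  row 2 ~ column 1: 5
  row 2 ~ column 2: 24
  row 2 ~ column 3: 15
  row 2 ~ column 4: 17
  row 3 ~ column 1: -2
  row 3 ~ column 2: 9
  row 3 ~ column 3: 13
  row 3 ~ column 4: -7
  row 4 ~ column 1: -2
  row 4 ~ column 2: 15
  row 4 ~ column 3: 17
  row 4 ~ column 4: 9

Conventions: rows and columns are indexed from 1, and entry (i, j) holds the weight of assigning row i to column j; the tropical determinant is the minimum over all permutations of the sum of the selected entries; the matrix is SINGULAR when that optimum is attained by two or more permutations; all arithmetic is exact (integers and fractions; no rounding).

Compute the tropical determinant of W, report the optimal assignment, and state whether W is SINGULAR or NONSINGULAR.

σ = (1, 2, 3, 4): 6 + 24 + 13 + 9 = 52
σ = (1, 2, 4, 3): 6 + 24 + (-7) + 17 = 40
σ = (1, 3, 2, 4): 6 + 15 + 9 + 9 = 39
σ = (1, 3, 4, 2): 6 + 15 + (-7) + 15 = 29
σ = (1, 4, 2, 3): 6 + 17 + 9 + 17 = 49
σ = (1, 4, 3, 2): 6 + 17 + 13 + 15 = 51
σ = (2, 1, 3, 4): (-3) + 5 + 13 + 9 = 24
σ = (2, 1, 4, 3): (-3) + 5 + (-7) + 17 = 12
σ = (2, 3, 1, 4): (-3) + 15 + (-2) + 9 = 19
σ = (2, 3, 4, 1): (-3) + 15 + (-7) + (-2) = 3
σ = (2, 4, 1, 3): (-3) + 17 + (-2) + 17 = 29
σ = (2, 4, 3, 1): (-3) + 17 + 13 + (-2) = 25
σ = (3, 1, 2, 4): 30 + 5 + 9 + 9 = 53
σ = (3, 1, 4, 2): 30 + 5 + (-7) + 15 = 43
σ = (3, 2, 1, 4): 30 + 24 + (-2) + 9 = 61
σ = (3, 2, 4, 1): 30 + 24 + (-7) + (-2) = 45
σ = (3, 4, 1, 2): 30 + 17 + (-2) + 15 = 60
σ = (3, 4, 2, 1): 30 + 17 + 9 + (-2) = 54
σ = (4, 1, 2, 3): 0 + 5 + 9 + 17 = 31
σ = (4, 1, 3, 2): 0 + 5 + 13 + 15 = 33
σ = (4, 2, 1, 3): 0 + 24 + (-2) + 17 = 39
σ = (4, 2, 3, 1): 0 + 24 + 13 + (-2) = 35
σ = (4, 3, 1, 2): 0 + 15 + (-2) + 15 = 28
σ = (4, 3, 2, 1): 0 + 15 + 9 + (-2) = 22
Optimal value attained by: σ = (2, 3, 4, 1).
Answer: det⊕(W) = 3; verdict: NONSINGULAR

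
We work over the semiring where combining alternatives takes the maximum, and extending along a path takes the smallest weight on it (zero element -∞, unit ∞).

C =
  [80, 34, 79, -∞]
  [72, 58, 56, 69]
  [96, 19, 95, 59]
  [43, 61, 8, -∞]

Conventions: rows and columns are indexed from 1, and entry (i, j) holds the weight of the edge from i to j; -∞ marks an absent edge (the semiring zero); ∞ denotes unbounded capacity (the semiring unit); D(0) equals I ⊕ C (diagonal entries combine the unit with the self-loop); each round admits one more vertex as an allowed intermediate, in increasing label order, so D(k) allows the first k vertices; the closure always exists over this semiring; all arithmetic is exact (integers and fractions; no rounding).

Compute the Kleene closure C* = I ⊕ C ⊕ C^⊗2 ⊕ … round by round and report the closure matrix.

D(0):
  [∞, 34, 79, -∞]
  [72, ∞, 56, 69]
  [96, 19, ∞, 59]
  [43, 61, 8, ∞]
D(1):
  [∞, 34, 79, -∞]
  [72, ∞, 72, 69]
  [96, 34, ∞, 59]
  [43, 61, 43, ∞]
D(2):
  [∞, 34, 79, 34]
  [72, ∞, 72, 69]
  [96, 34, ∞, 59]
  [61, 61, 61, ∞]
D(3):
  [∞, 34, 79, 59]
  [72, ∞, 72, 69]
  [96, 34, ∞, 59]
  [61, 61, 61, ∞]
D(4):
  [∞, 59, 79, 59]
  [72, ∞, 72, 69]
  [96, 59, ∞, 59]
  [61, 61, 61, ∞]
Answer: C* = [[∞, 59, 79, 59], [72, ∞, 72, 69], [96, 59, ∞, 59], [61, 61, 61, ∞]]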